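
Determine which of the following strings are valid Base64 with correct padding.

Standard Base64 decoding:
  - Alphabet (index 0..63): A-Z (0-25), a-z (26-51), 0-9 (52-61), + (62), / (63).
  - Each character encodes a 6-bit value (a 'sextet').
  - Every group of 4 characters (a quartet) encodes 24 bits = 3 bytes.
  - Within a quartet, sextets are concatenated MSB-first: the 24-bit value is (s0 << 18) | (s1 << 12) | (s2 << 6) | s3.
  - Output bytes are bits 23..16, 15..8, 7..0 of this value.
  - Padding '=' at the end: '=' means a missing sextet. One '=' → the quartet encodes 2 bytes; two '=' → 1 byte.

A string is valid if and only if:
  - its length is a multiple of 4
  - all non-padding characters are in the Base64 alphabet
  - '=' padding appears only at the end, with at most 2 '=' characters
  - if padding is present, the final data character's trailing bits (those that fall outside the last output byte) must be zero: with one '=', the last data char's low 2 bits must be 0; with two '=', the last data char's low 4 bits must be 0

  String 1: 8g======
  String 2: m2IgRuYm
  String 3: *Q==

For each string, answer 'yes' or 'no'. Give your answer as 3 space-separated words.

String 1: '8g======' → invalid (6 pad chars (max 2))
String 2: 'm2IgRuYm' → valid
String 3: '*Q==' → invalid (bad char(s): ['*'])

Answer: no yes no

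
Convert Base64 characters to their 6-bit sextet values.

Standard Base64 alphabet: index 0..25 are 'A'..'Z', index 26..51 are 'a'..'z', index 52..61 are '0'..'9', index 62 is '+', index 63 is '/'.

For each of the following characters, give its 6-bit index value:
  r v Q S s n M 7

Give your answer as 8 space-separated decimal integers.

'r': a..z range, 26 + ord('r') − ord('a') = 43
'v': a..z range, 26 + ord('v') − ord('a') = 47
'Q': A..Z range, ord('Q') − ord('A') = 16
'S': A..Z range, ord('S') − ord('A') = 18
's': a..z range, 26 + ord('s') − ord('a') = 44
'n': a..z range, 26 + ord('n') − ord('a') = 39
'M': A..Z range, ord('M') − ord('A') = 12
'7': 0..9 range, 52 + ord('7') − ord('0') = 59

Answer: 43 47 16 18 44 39 12 59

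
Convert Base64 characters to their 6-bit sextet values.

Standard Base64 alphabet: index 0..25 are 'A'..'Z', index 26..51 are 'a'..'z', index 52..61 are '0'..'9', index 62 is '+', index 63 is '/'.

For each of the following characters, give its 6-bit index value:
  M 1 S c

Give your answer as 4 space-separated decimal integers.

'M': A..Z range, ord('M') − ord('A') = 12
'1': 0..9 range, 52 + ord('1') − ord('0') = 53
'S': A..Z range, ord('S') − ord('A') = 18
'c': a..z range, 26 + ord('c') − ord('a') = 28

Answer: 12 53 18 28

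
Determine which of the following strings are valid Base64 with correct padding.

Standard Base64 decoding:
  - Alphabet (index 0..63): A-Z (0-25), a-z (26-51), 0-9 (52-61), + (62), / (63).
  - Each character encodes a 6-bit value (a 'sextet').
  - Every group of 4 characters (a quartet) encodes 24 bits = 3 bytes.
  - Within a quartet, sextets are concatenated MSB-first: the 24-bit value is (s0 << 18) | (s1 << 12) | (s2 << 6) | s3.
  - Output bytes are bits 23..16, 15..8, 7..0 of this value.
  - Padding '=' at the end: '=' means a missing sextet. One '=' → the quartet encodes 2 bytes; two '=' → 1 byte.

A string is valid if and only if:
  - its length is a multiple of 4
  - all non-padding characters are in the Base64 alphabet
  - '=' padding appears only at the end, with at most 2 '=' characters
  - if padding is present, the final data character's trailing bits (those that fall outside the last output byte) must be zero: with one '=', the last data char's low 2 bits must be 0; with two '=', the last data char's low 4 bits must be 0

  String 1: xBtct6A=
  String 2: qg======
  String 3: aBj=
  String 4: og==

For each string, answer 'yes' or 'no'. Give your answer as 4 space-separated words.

Answer: yes no no yes

Derivation:
String 1: 'xBtct6A=' → valid
String 2: 'qg======' → invalid (6 pad chars (max 2))
String 3: 'aBj=' → invalid (bad trailing bits)
String 4: 'og==' → valid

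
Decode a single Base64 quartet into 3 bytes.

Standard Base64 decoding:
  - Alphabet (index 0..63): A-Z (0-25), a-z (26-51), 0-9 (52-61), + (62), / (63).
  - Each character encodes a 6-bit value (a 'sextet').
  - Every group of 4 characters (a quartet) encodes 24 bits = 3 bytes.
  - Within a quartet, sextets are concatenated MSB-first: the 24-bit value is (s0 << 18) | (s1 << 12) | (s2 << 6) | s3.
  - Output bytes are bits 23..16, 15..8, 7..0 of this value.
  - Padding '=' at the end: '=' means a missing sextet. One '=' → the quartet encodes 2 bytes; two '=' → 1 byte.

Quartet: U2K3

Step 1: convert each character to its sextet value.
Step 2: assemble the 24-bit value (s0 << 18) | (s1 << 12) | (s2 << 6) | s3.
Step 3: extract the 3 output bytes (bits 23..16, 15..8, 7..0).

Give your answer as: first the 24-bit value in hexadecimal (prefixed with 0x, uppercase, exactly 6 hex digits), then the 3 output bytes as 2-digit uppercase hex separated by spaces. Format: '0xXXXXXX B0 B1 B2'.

Sextets: U=20, 2=54, K=10, 3=55
24-bit: (20<<18) | (54<<12) | (10<<6) | 55
      = 0x500000 | 0x036000 | 0x000280 | 0x000037
      = 0x5362B7
Bytes: (v>>16)&0xFF=53, (v>>8)&0xFF=62, v&0xFF=B7

Answer: 0x5362B7 53 62 B7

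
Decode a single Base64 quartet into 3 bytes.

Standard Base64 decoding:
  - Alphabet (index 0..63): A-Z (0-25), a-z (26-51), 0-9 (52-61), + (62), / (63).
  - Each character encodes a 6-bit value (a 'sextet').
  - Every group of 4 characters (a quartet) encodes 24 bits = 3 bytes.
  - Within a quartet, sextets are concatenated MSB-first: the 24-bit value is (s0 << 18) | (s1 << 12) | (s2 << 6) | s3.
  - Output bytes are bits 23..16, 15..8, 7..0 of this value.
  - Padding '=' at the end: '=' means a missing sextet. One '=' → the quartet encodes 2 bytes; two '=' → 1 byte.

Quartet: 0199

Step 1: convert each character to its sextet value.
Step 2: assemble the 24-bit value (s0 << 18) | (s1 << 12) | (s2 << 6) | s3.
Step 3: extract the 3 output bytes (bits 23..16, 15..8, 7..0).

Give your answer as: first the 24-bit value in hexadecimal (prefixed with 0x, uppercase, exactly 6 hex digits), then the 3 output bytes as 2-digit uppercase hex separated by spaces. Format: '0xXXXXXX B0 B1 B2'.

Answer: 0xD35F7D D3 5F 7D

Derivation:
Sextets: 0=52, 1=53, 9=61, 9=61
24-bit: (52<<18) | (53<<12) | (61<<6) | 61
      = 0xD00000 | 0x035000 | 0x000F40 | 0x00003D
      = 0xD35F7D
Bytes: (v>>16)&0xFF=D3, (v>>8)&0xFF=5F, v&0xFF=7D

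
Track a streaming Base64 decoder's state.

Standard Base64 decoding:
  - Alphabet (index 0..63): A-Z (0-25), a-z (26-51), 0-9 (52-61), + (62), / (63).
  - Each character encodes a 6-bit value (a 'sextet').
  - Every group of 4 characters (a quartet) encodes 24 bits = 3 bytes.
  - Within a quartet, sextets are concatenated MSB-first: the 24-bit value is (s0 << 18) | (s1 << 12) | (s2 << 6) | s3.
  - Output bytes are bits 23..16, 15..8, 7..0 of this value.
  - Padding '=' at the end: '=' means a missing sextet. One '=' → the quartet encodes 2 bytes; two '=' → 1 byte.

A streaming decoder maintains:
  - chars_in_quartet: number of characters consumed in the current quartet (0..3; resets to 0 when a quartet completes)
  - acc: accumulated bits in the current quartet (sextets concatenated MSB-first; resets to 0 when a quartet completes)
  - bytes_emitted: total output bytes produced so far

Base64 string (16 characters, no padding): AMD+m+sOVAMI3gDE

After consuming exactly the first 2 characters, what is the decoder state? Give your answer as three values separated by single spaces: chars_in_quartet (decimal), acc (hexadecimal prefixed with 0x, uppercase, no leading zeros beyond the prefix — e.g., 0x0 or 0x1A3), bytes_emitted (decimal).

After char 0 ('A'=0): chars_in_quartet=1 acc=0x0 bytes_emitted=0
After char 1 ('M'=12): chars_in_quartet=2 acc=0xC bytes_emitted=0

Answer: 2 0xC 0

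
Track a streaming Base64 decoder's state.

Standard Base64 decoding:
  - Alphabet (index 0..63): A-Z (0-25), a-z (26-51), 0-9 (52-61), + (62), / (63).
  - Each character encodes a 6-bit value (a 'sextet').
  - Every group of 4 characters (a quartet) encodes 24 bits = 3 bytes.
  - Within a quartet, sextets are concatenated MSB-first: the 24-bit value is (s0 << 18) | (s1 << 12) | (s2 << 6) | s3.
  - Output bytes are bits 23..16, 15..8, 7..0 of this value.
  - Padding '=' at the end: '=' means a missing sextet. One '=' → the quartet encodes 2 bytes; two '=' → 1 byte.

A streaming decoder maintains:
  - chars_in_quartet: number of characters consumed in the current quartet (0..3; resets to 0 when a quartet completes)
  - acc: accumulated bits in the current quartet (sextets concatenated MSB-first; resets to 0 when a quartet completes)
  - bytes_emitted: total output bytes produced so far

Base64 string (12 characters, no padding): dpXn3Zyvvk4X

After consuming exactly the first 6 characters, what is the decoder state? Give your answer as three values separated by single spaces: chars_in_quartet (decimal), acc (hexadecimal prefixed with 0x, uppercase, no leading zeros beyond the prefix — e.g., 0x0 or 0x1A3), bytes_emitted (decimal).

Answer: 2 0xDD9 3

Derivation:
After char 0 ('d'=29): chars_in_quartet=1 acc=0x1D bytes_emitted=0
After char 1 ('p'=41): chars_in_quartet=2 acc=0x769 bytes_emitted=0
After char 2 ('X'=23): chars_in_quartet=3 acc=0x1DA57 bytes_emitted=0
After char 3 ('n'=39): chars_in_quartet=4 acc=0x7695E7 -> emit 76 95 E7, reset; bytes_emitted=3
After char 4 ('3'=55): chars_in_quartet=1 acc=0x37 bytes_emitted=3
After char 5 ('Z'=25): chars_in_quartet=2 acc=0xDD9 bytes_emitted=3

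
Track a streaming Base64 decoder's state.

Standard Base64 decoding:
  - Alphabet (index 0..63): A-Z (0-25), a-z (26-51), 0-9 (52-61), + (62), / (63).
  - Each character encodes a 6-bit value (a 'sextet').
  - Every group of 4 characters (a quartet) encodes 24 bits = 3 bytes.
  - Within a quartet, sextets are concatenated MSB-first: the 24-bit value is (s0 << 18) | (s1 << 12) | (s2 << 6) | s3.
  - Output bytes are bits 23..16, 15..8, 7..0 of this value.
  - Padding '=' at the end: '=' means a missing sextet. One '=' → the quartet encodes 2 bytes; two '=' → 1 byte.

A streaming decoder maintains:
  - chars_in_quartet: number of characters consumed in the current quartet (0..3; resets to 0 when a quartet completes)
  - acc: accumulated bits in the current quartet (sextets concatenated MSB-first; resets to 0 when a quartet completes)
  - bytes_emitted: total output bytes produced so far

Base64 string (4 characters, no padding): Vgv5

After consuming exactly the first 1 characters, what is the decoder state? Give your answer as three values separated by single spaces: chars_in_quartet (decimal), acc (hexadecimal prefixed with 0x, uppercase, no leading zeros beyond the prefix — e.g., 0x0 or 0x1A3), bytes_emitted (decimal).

Answer: 1 0x15 0

Derivation:
After char 0 ('V'=21): chars_in_quartet=1 acc=0x15 bytes_emitted=0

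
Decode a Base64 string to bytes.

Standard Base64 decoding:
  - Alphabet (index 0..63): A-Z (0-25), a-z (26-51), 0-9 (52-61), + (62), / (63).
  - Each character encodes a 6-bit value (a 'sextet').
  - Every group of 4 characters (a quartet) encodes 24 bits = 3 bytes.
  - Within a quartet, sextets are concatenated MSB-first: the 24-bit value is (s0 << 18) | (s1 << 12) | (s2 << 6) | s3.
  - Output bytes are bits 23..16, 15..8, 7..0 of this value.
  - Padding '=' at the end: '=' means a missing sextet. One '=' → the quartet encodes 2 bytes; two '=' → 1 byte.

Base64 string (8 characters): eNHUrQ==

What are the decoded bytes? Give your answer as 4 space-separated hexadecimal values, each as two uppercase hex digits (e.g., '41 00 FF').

After char 0 ('e'=30): chars_in_quartet=1 acc=0x1E bytes_emitted=0
After char 1 ('N'=13): chars_in_quartet=2 acc=0x78D bytes_emitted=0
After char 2 ('H'=7): chars_in_quartet=3 acc=0x1E347 bytes_emitted=0
After char 3 ('U'=20): chars_in_quartet=4 acc=0x78D1D4 -> emit 78 D1 D4, reset; bytes_emitted=3
After char 4 ('r'=43): chars_in_quartet=1 acc=0x2B bytes_emitted=3
After char 5 ('Q'=16): chars_in_quartet=2 acc=0xAD0 bytes_emitted=3
Padding '==': partial quartet acc=0xAD0 -> emit AD; bytes_emitted=4

Answer: 78 D1 D4 AD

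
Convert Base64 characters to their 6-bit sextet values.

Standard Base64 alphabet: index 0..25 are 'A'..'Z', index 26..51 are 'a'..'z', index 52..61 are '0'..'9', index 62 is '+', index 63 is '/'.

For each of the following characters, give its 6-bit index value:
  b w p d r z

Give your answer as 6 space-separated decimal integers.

'b': a..z range, 26 + ord('b') − ord('a') = 27
'w': a..z range, 26 + ord('w') − ord('a') = 48
'p': a..z range, 26 + ord('p') − ord('a') = 41
'd': a..z range, 26 + ord('d') − ord('a') = 29
'r': a..z range, 26 + ord('r') − ord('a') = 43
'z': a..z range, 26 + ord('z') − ord('a') = 51

Answer: 27 48 41 29 43 51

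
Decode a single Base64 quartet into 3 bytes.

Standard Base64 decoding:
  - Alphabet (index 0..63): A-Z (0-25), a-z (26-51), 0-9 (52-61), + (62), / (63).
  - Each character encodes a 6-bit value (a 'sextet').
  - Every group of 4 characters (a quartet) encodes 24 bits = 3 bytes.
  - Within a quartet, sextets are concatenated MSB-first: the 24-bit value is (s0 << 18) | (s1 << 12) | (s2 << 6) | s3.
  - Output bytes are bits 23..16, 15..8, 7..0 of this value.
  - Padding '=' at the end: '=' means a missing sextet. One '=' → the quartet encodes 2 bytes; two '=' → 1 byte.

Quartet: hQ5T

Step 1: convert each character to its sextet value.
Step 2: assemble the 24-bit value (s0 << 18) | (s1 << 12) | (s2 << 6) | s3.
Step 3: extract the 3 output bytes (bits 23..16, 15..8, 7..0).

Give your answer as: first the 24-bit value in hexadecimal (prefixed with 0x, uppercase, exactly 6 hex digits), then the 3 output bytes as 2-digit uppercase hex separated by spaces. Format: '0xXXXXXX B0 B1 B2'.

Answer: 0x850E53 85 0E 53

Derivation:
Sextets: h=33, Q=16, 5=57, T=19
24-bit: (33<<18) | (16<<12) | (57<<6) | 19
      = 0x840000 | 0x010000 | 0x000E40 | 0x000013
      = 0x850E53
Bytes: (v>>16)&0xFF=85, (v>>8)&0xFF=0E, v&0xFF=53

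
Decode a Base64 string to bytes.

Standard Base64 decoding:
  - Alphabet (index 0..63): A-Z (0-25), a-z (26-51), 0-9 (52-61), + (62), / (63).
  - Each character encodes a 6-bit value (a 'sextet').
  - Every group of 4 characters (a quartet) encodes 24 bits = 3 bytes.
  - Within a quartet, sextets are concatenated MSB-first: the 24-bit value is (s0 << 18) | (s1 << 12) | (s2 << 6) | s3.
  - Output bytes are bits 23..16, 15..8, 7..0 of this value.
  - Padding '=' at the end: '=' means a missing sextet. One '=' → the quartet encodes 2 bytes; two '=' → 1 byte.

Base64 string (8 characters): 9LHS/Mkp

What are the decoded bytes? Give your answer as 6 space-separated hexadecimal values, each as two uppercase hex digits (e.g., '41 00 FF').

Answer: F4 B1 D2 FC C9 29

Derivation:
After char 0 ('9'=61): chars_in_quartet=1 acc=0x3D bytes_emitted=0
After char 1 ('L'=11): chars_in_quartet=2 acc=0xF4B bytes_emitted=0
After char 2 ('H'=7): chars_in_quartet=3 acc=0x3D2C7 bytes_emitted=0
After char 3 ('S'=18): chars_in_quartet=4 acc=0xF4B1D2 -> emit F4 B1 D2, reset; bytes_emitted=3
After char 4 ('/'=63): chars_in_quartet=1 acc=0x3F bytes_emitted=3
After char 5 ('M'=12): chars_in_quartet=2 acc=0xFCC bytes_emitted=3
After char 6 ('k'=36): chars_in_quartet=3 acc=0x3F324 bytes_emitted=3
After char 7 ('p'=41): chars_in_quartet=4 acc=0xFCC929 -> emit FC C9 29, reset; bytes_emitted=6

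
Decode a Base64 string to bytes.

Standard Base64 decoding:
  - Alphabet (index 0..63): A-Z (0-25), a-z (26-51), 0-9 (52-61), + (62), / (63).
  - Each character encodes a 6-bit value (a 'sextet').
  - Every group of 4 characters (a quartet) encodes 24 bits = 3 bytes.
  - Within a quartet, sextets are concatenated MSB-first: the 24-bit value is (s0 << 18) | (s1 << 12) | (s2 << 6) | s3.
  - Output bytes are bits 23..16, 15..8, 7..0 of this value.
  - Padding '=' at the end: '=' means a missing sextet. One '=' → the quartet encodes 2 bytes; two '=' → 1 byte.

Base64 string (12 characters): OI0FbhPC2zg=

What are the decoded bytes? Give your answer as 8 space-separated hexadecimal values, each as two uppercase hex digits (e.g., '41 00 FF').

Answer: 38 8D 05 6E 13 C2 DB 38

Derivation:
After char 0 ('O'=14): chars_in_quartet=1 acc=0xE bytes_emitted=0
After char 1 ('I'=8): chars_in_quartet=2 acc=0x388 bytes_emitted=0
After char 2 ('0'=52): chars_in_quartet=3 acc=0xE234 bytes_emitted=0
After char 3 ('F'=5): chars_in_quartet=4 acc=0x388D05 -> emit 38 8D 05, reset; bytes_emitted=3
After char 4 ('b'=27): chars_in_quartet=1 acc=0x1B bytes_emitted=3
After char 5 ('h'=33): chars_in_quartet=2 acc=0x6E1 bytes_emitted=3
After char 6 ('P'=15): chars_in_quartet=3 acc=0x1B84F bytes_emitted=3
After char 7 ('C'=2): chars_in_quartet=4 acc=0x6E13C2 -> emit 6E 13 C2, reset; bytes_emitted=6
After char 8 ('2'=54): chars_in_quartet=1 acc=0x36 bytes_emitted=6
After char 9 ('z'=51): chars_in_quartet=2 acc=0xDB3 bytes_emitted=6
After char 10 ('g'=32): chars_in_quartet=3 acc=0x36CE0 bytes_emitted=6
Padding '=': partial quartet acc=0x36CE0 -> emit DB 38; bytes_emitted=8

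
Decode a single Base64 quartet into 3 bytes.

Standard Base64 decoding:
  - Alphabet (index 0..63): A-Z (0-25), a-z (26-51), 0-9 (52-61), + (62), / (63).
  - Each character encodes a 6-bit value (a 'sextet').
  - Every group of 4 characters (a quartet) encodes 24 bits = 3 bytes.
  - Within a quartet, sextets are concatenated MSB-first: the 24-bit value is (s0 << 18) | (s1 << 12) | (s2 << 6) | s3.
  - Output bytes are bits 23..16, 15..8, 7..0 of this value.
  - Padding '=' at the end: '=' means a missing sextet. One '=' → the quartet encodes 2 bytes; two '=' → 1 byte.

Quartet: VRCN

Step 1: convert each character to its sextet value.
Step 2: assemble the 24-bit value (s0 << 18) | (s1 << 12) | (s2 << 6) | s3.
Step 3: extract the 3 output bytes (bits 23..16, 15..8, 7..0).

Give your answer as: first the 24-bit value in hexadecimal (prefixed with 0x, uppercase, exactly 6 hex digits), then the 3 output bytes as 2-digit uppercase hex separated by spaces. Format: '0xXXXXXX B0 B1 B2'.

Sextets: V=21, R=17, C=2, N=13
24-bit: (21<<18) | (17<<12) | (2<<6) | 13
      = 0x540000 | 0x011000 | 0x000080 | 0x00000D
      = 0x55108D
Bytes: (v>>16)&0xFF=55, (v>>8)&0xFF=10, v&0xFF=8D

Answer: 0x55108D 55 10 8D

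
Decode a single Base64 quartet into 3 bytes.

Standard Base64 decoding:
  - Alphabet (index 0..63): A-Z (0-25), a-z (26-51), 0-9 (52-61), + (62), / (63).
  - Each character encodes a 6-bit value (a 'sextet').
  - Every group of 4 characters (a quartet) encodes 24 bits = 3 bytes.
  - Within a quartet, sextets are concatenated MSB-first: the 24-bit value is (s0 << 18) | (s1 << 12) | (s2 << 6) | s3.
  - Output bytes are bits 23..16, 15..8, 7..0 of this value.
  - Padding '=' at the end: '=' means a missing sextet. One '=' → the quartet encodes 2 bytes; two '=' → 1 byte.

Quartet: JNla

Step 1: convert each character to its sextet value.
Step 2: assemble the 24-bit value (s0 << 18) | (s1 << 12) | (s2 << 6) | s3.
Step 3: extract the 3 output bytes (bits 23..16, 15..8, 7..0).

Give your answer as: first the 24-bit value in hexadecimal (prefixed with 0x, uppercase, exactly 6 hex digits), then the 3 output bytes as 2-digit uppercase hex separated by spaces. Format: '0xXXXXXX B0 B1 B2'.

Sextets: J=9, N=13, l=37, a=26
24-bit: (9<<18) | (13<<12) | (37<<6) | 26
      = 0x240000 | 0x00D000 | 0x000940 | 0x00001A
      = 0x24D95A
Bytes: (v>>16)&0xFF=24, (v>>8)&0xFF=D9, v&0xFF=5A

Answer: 0x24D95A 24 D9 5A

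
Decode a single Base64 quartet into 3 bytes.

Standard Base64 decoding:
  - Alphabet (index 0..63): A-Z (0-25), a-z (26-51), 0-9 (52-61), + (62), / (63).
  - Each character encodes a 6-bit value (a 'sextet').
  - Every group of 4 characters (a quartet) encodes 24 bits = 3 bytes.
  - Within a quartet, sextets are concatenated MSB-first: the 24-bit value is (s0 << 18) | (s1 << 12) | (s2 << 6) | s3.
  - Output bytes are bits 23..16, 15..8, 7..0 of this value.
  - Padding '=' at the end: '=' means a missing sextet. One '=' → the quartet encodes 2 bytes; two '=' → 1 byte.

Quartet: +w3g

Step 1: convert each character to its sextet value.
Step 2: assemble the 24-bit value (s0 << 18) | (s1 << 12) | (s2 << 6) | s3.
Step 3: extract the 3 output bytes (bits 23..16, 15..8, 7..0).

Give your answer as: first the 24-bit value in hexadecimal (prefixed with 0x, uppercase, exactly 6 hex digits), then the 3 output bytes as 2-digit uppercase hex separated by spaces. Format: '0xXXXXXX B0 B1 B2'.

Sextets: +=62, w=48, 3=55, g=32
24-bit: (62<<18) | (48<<12) | (55<<6) | 32
      = 0xF80000 | 0x030000 | 0x000DC0 | 0x000020
      = 0xFB0DE0
Bytes: (v>>16)&0xFF=FB, (v>>8)&0xFF=0D, v&0xFF=E0

Answer: 0xFB0DE0 FB 0D E0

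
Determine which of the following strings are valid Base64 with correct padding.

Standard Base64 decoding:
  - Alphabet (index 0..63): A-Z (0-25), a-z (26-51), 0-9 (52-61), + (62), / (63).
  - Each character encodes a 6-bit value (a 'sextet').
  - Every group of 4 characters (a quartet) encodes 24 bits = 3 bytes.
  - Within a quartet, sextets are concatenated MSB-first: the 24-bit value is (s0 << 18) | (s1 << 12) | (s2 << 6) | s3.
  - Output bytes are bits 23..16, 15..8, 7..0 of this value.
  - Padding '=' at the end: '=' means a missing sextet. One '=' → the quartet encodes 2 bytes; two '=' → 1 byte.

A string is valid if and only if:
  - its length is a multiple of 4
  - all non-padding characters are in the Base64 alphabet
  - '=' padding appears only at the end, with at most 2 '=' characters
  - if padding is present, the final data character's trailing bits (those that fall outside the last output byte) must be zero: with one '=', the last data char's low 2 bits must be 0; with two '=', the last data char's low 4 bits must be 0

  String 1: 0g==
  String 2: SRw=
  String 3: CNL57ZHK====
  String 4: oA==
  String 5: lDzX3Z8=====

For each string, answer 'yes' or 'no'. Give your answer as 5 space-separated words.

Answer: yes yes no yes no

Derivation:
String 1: '0g==' → valid
String 2: 'SRw=' → valid
String 3: 'CNL57ZHK====' → invalid (4 pad chars (max 2))
String 4: 'oA==' → valid
String 5: 'lDzX3Z8=====' → invalid (5 pad chars (max 2))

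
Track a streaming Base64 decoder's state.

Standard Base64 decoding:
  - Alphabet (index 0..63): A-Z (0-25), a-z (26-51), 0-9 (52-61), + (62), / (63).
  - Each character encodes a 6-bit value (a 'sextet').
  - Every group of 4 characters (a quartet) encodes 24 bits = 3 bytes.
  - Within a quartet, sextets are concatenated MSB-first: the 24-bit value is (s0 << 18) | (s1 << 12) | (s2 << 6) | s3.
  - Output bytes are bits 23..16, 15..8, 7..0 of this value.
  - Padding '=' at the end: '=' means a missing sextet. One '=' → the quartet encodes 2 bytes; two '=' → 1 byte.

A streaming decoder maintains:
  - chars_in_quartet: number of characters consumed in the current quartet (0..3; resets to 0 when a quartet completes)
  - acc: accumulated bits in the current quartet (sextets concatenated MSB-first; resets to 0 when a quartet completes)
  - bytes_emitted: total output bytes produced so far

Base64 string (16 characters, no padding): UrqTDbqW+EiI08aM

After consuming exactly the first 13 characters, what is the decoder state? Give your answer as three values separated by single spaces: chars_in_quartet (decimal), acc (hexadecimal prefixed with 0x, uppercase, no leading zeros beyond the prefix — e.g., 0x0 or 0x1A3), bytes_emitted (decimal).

Answer: 1 0x34 9

Derivation:
After char 0 ('U'=20): chars_in_quartet=1 acc=0x14 bytes_emitted=0
After char 1 ('r'=43): chars_in_quartet=2 acc=0x52B bytes_emitted=0
After char 2 ('q'=42): chars_in_quartet=3 acc=0x14AEA bytes_emitted=0
After char 3 ('T'=19): chars_in_quartet=4 acc=0x52BA93 -> emit 52 BA 93, reset; bytes_emitted=3
After char 4 ('D'=3): chars_in_quartet=1 acc=0x3 bytes_emitted=3
After char 5 ('b'=27): chars_in_quartet=2 acc=0xDB bytes_emitted=3
After char 6 ('q'=42): chars_in_quartet=3 acc=0x36EA bytes_emitted=3
After char 7 ('W'=22): chars_in_quartet=4 acc=0xDBA96 -> emit 0D BA 96, reset; bytes_emitted=6
After char 8 ('+'=62): chars_in_quartet=1 acc=0x3E bytes_emitted=6
After char 9 ('E'=4): chars_in_quartet=2 acc=0xF84 bytes_emitted=6
After char 10 ('i'=34): chars_in_quartet=3 acc=0x3E122 bytes_emitted=6
After char 11 ('I'=8): chars_in_quartet=4 acc=0xF84888 -> emit F8 48 88, reset; bytes_emitted=9
After char 12 ('0'=52): chars_in_quartet=1 acc=0x34 bytes_emitted=9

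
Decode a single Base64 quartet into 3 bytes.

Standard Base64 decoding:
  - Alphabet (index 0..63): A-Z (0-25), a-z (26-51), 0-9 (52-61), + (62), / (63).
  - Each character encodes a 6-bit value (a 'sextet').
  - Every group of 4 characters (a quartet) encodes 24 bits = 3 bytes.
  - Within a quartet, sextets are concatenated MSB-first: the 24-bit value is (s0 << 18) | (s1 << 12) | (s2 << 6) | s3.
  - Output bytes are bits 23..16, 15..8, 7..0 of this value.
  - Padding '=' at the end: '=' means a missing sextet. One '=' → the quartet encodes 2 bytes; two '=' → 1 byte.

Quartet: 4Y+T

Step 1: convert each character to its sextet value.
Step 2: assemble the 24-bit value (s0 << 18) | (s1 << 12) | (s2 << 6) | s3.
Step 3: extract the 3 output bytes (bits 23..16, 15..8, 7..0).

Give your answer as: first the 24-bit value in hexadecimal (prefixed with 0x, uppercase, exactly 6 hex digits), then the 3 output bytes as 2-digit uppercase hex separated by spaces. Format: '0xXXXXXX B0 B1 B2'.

Answer: 0xE18F93 E1 8F 93

Derivation:
Sextets: 4=56, Y=24, +=62, T=19
24-bit: (56<<18) | (24<<12) | (62<<6) | 19
      = 0xE00000 | 0x018000 | 0x000F80 | 0x000013
      = 0xE18F93
Bytes: (v>>16)&0xFF=E1, (v>>8)&0xFF=8F, v&0xFF=93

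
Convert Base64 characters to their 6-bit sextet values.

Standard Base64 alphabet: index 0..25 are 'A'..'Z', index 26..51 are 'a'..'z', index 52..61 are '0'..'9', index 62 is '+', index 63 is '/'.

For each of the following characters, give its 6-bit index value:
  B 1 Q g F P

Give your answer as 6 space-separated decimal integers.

'B': A..Z range, ord('B') − ord('A') = 1
'1': 0..9 range, 52 + ord('1') − ord('0') = 53
'Q': A..Z range, ord('Q') − ord('A') = 16
'g': a..z range, 26 + ord('g') − ord('a') = 32
'F': A..Z range, ord('F') − ord('A') = 5
'P': A..Z range, ord('P') − ord('A') = 15

Answer: 1 53 16 32 5 15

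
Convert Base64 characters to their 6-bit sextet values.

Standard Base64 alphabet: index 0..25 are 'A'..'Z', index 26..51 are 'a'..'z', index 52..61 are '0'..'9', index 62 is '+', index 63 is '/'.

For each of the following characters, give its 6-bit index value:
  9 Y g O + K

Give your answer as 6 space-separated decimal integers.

Answer: 61 24 32 14 62 10

Derivation:
'9': 0..9 range, 52 + ord('9') − ord('0') = 61
'Y': A..Z range, ord('Y') − ord('A') = 24
'g': a..z range, 26 + ord('g') − ord('a') = 32
'O': A..Z range, ord('O') − ord('A') = 14
'+': index 62
'K': A..Z range, ord('K') − ord('A') = 10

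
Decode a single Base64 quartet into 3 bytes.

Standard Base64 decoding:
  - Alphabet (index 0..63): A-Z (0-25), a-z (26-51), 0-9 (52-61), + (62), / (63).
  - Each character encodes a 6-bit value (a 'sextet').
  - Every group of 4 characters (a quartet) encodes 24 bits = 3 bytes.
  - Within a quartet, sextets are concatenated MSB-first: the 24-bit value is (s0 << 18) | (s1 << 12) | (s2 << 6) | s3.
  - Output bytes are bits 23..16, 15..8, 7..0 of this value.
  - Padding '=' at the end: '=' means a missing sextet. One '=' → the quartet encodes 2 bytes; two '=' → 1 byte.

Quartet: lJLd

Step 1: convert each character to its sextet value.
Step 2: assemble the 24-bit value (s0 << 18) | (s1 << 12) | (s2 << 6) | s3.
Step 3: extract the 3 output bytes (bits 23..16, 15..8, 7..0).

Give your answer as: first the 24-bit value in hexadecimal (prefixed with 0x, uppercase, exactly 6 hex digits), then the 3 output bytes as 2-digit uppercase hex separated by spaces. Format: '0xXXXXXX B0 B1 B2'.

Sextets: l=37, J=9, L=11, d=29
24-bit: (37<<18) | (9<<12) | (11<<6) | 29
      = 0x940000 | 0x009000 | 0x0002C0 | 0x00001D
      = 0x9492DD
Bytes: (v>>16)&0xFF=94, (v>>8)&0xFF=92, v&0xFF=DD

Answer: 0x9492DD 94 92 DD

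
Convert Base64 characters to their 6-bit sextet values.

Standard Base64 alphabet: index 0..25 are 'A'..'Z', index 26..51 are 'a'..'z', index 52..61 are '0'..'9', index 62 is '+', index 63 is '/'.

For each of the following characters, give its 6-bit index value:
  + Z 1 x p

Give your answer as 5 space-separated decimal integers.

'+': index 62
'Z': A..Z range, ord('Z') − ord('A') = 25
'1': 0..9 range, 52 + ord('1') − ord('0') = 53
'x': a..z range, 26 + ord('x') − ord('a') = 49
'p': a..z range, 26 + ord('p') − ord('a') = 41

Answer: 62 25 53 49 41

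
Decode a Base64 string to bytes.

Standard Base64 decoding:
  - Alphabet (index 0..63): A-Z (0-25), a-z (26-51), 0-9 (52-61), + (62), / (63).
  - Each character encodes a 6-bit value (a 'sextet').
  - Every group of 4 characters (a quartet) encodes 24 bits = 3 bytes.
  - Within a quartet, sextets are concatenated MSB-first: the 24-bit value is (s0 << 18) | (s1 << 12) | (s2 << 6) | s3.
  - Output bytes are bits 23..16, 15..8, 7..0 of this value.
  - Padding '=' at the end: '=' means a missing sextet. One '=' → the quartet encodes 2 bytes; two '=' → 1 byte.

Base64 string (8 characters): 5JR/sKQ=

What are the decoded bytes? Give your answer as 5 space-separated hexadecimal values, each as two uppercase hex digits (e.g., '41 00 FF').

Answer: E4 94 7F B0 A4

Derivation:
After char 0 ('5'=57): chars_in_quartet=1 acc=0x39 bytes_emitted=0
After char 1 ('J'=9): chars_in_quartet=2 acc=0xE49 bytes_emitted=0
After char 2 ('R'=17): chars_in_quartet=3 acc=0x39251 bytes_emitted=0
After char 3 ('/'=63): chars_in_quartet=4 acc=0xE4947F -> emit E4 94 7F, reset; bytes_emitted=3
After char 4 ('s'=44): chars_in_quartet=1 acc=0x2C bytes_emitted=3
After char 5 ('K'=10): chars_in_quartet=2 acc=0xB0A bytes_emitted=3
After char 6 ('Q'=16): chars_in_quartet=3 acc=0x2C290 bytes_emitted=3
Padding '=': partial quartet acc=0x2C290 -> emit B0 A4; bytes_emitted=5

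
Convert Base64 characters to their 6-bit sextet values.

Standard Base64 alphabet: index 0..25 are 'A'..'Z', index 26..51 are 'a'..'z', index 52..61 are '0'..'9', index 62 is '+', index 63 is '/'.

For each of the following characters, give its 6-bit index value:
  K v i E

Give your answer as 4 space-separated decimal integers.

'K': A..Z range, ord('K') − ord('A') = 10
'v': a..z range, 26 + ord('v') − ord('a') = 47
'i': a..z range, 26 + ord('i') − ord('a') = 34
'E': A..Z range, ord('E') − ord('A') = 4

Answer: 10 47 34 4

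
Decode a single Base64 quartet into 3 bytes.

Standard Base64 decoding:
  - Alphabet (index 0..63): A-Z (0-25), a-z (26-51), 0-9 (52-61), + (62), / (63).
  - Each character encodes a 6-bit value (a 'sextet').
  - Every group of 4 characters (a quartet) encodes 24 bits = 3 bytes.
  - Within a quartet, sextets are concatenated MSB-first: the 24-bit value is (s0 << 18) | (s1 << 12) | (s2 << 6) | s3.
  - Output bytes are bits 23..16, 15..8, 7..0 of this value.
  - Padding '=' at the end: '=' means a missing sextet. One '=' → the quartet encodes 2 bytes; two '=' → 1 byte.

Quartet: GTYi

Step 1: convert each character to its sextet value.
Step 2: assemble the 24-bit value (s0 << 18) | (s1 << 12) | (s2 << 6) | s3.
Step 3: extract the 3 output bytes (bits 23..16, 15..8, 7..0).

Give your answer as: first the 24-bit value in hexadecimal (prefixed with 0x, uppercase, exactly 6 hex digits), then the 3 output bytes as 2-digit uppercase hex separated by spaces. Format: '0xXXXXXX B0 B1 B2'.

Sextets: G=6, T=19, Y=24, i=34
24-bit: (6<<18) | (19<<12) | (24<<6) | 34
      = 0x180000 | 0x013000 | 0x000600 | 0x000022
      = 0x193622
Bytes: (v>>16)&0xFF=19, (v>>8)&0xFF=36, v&0xFF=22

Answer: 0x193622 19 36 22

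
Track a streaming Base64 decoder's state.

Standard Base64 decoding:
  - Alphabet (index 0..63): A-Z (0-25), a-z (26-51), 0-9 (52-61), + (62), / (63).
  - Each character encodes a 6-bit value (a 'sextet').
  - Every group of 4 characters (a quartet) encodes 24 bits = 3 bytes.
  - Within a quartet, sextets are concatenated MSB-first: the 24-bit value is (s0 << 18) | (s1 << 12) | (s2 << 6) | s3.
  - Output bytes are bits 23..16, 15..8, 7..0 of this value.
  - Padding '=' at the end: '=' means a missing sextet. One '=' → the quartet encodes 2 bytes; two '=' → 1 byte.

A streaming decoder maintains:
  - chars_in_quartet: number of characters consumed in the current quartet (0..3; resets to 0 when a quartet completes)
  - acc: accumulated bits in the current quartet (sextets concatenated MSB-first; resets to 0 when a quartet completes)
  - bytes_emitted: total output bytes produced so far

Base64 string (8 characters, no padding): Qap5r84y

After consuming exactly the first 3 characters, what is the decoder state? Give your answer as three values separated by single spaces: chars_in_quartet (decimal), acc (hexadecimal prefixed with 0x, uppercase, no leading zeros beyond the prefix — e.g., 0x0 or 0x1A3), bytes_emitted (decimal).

After char 0 ('Q'=16): chars_in_quartet=1 acc=0x10 bytes_emitted=0
After char 1 ('a'=26): chars_in_quartet=2 acc=0x41A bytes_emitted=0
After char 2 ('p'=41): chars_in_quartet=3 acc=0x106A9 bytes_emitted=0

Answer: 3 0x106A9 0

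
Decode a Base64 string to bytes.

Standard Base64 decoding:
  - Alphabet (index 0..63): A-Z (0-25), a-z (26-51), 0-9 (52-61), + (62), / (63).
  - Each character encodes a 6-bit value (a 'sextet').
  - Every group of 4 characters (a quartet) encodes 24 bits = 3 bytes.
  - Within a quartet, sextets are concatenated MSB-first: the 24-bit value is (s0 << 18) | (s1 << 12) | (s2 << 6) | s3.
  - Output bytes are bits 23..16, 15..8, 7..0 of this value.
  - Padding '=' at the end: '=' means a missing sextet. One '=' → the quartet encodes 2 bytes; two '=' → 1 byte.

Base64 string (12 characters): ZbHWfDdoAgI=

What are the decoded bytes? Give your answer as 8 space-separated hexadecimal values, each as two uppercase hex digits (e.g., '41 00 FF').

Answer: 65 B1 D6 7C 37 68 02 02

Derivation:
After char 0 ('Z'=25): chars_in_quartet=1 acc=0x19 bytes_emitted=0
After char 1 ('b'=27): chars_in_quartet=2 acc=0x65B bytes_emitted=0
After char 2 ('H'=7): chars_in_quartet=3 acc=0x196C7 bytes_emitted=0
After char 3 ('W'=22): chars_in_quartet=4 acc=0x65B1D6 -> emit 65 B1 D6, reset; bytes_emitted=3
After char 4 ('f'=31): chars_in_quartet=1 acc=0x1F bytes_emitted=3
After char 5 ('D'=3): chars_in_quartet=2 acc=0x7C3 bytes_emitted=3
After char 6 ('d'=29): chars_in_quartet=3 acc=0x1F0DD bytes_emitted=3
After char 7 ('o'=40): chars_in_quartet=4 acc=0x7C3768 -> emit 7C 37 68, reset; bytes_emitted=6
After char 8 ('A'=0): chars_in_quartet=1 acc=0x0 bytes_emitted=6
After char 9 ('g'=32): chars_in_quartet=2 acc=0x20 bytes_emitted=6
After char 10 ('I'=8): chars_in_quartet=3 acc=0x808 bytes_emitted=6
Padding '=': partial quartet acc=0x808 -> emit 02 02; bytes_emitted=8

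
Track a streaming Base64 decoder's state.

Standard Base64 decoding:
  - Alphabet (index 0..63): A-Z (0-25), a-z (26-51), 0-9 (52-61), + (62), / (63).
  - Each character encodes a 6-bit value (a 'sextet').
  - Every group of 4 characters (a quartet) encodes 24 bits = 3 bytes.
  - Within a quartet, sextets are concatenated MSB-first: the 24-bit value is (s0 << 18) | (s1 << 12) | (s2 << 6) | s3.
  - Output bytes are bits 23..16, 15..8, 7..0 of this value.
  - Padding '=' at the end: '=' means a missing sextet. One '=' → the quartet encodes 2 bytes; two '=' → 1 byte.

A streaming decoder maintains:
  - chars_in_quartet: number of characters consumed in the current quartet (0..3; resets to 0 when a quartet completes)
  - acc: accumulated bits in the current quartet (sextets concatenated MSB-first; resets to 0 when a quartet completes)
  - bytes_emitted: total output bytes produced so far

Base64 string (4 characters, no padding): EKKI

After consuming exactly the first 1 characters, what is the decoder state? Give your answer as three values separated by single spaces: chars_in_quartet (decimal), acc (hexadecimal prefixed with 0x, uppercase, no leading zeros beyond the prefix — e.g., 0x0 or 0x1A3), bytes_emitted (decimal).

Answer: 1 0x4 0

Derivation:
After char 0 ('E'=4): chars_in_quartet=1 acc=0x4 bytes_emitted=0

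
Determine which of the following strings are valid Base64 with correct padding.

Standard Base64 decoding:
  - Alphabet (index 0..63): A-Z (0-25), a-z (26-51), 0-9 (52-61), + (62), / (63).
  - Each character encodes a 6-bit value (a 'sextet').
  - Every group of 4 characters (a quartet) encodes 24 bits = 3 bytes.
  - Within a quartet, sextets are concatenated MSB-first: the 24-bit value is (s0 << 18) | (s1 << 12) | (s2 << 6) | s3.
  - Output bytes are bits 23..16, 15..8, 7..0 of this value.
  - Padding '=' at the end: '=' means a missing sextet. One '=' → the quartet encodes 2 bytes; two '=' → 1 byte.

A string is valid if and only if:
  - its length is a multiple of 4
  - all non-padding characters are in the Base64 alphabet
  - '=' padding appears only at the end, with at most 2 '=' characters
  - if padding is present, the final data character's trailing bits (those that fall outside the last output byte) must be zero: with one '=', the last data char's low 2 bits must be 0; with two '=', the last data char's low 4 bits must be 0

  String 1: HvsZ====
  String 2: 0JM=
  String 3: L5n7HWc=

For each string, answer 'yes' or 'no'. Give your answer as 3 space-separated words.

Answer: no yes yes

Derivation:
String 1: 'HvsZ====' → invalid (4 pad chars (max 2))
String 2: '0JM=' → valid
String 3: 'L5n7HWc=' → valid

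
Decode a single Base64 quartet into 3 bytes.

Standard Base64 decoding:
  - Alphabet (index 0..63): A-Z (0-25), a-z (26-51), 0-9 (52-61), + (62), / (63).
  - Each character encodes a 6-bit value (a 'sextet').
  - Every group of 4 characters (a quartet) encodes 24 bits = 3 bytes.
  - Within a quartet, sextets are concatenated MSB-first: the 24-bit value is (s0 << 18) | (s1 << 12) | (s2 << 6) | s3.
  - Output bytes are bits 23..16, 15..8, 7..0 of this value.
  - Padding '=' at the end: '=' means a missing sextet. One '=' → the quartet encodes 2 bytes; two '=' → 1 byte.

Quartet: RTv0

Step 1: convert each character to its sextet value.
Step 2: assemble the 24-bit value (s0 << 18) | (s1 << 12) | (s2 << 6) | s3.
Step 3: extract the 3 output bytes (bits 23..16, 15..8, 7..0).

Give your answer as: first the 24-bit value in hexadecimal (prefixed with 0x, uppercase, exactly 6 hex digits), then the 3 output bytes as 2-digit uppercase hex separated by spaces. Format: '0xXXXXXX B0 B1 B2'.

Answer: 0x453BF4 45 3B F4

Derivation:
Sextets: R=17, T=19, v=47, 0=52
24-bit: (17<<18) | (19<<12) | (47<<6) | 52
      = 0x440000 | 0x013000 | 0x000BC0 | 0x000034
      = 0x453BF4
Bytes: (v>>16)&0xFF=45, (v>>8)&0xFF=3B, v&0xFF=F4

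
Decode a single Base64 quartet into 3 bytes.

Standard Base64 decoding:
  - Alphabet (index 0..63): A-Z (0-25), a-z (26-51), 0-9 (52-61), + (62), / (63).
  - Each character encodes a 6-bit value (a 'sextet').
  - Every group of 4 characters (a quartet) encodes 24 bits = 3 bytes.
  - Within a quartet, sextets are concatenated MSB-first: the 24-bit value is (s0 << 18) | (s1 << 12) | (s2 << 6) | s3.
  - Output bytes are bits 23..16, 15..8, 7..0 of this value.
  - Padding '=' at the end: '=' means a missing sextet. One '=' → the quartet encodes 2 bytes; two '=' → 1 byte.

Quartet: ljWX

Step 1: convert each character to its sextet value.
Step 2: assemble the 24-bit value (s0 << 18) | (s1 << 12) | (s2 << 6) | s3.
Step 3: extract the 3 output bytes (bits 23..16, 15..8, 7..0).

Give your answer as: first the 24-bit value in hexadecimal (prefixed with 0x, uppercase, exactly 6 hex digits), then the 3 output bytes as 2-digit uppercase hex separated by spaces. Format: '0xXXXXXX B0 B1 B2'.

Answer: 0x963597 96 35 97

Derivation:
Sextets: l=37, j=35, W=22, X=23
24-bit: (37<<18) | (35<<12) | (22<<6) | 23
      = 0x940000 | 0x023000 | 0x000580 | 0x000017
      = 0x963597
Bytes: (v>>16)&0xFF=96, (v>>8)&0xFF=35, v&0xFF=97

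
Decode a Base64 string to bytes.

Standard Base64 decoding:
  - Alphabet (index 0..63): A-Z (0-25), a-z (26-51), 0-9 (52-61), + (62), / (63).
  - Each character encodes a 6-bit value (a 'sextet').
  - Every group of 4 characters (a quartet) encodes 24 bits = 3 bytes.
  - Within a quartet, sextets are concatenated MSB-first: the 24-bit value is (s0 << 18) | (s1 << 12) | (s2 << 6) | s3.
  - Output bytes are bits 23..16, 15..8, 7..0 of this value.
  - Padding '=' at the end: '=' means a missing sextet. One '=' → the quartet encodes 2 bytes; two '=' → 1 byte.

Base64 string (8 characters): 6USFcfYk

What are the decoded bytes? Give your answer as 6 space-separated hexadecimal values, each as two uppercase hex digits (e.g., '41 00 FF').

After char 0 ('6'=58): chars_in_quartet=1 acc=0x3A bytes_emitted=0
After char 1 ('U'=20): chars_in_quartet=2 acc=0xE94 bytes_emitted=0
After char 2 ('S'=18): chars_in_quartet=3 acc=0x3A512 bytes_emitted=0
After char 3 ('F'=5): chars_in_quartet=4 acc=0xE94485 -> emit E9 44 85, reset; bytes_emitted=3
After char 4 ('c'=28): chars_in_quartet=1 acc=0x1C bytes_emitted=3
After char 5 ('f'=31): chars_in_quartet=2 acc=0x71F bytes_emitted=3
After char 6 ('Y'=24): chars_in_quartet=3 acc=0x1C7D8 bytes_emitted=3
After char 7 ('k'=36): chars_in_quartet=4 acc=0x71F624 -> emit 71 F6 24, reset; bytes_emitted=6

Answer: E9 44 85 71 F6 24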